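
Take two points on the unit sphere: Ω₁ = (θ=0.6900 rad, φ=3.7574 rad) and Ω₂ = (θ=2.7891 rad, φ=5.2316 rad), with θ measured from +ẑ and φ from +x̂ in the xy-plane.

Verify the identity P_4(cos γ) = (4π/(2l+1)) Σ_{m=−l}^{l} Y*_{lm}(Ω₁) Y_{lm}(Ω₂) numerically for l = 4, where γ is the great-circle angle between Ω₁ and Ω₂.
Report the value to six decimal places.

Addition theorem: P_4(cos γ) = (4π/9) Σ_m Y*_{lm}(Ω₁) Y_{lm}(Ω₂), m = −4…4:
  [-4]  conj(Y_{4,-4})(Ω₁) = -0.05657 + 0.04559j ; Y_{4,-4}(Ω₂) = -0.00305 - 0.00550j ; Δ = 0.00042 + 0.00017j
  [-3]  conj(Y_{4,-3})(Ω₁) = 0.06800 - 0.23951j ; Y_{4,-3}(Ω₂) = 0.04833 + 0.00064j ; Δ = 0.00344 - 0.01153j
  [-2]  conj(Y_{4,-2})(Ω₁) = 0.14268 + 0.40439j ; Y_{4,-2}(Ω₂) = -0.10454 + 0.17746j ; Δ = -0.08668 - 0.01696j
  [-1]  conj(Y_{4,-1})(Ω₁) = -0.22063 - 0.15612j ; Y_{4,-1}(Ω₂) = -0.24078 - 0.42130j ; Δ = -0.01265 + 0.13054j
  [+0]  conj(Y_{4,0})(Ω₁) = -0.26036 + 0.00000j ; Y_{4,0}(Ω₂) = 0.39454 + 0.00000j ; Δ = -0.10272 + 0.00000j
  [+1]  conj(Y_{4,1})(Ω₁) = 0.22063 - 0.15612j ; Y_{4,1}(Ω₂) = 0.24078 - 0.42130j ; Δ = -0.01265 - 0.13054j
  [+2]  conj(Y_{4,2})(Ω₁) = 0.14268 - 0.40439j ; Y_{4,2}(Ω₂) = -0.10454 - 0.17746j ; Δ = -0.08668 + 0.01696j
  [+3]  conj(Y_{4,3})(Ω₁) = -0.06800 - 0.23951j ; Y_{4,3}(Ω₂) = -0.04833 + 0.00064j ; Δ = 0.00344 + 0.01153j
  [+4]  conj(Y_{4,4})(Ω₁) = -0.05657 - 0.04559j ; Y_{4,4}(Ω₂) = -0.00305 + 0.00550j ; Δ = 0.00042 - 0.00017j
Accumulated sum -0.29365 + 0.00000j; after 4π/(2l+1) scaling, -0.41002 + 0.00000j ⇒ P_4 = -0.410019

-0.410019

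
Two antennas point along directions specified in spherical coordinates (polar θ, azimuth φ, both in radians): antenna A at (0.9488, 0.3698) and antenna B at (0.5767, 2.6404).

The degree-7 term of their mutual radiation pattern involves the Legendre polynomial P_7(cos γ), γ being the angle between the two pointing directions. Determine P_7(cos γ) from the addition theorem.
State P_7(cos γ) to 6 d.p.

Term-by-term m-sum for l=7 (normalisation 4π/15 = 0.837758):
  m=-7: (-0.099652, 0.061508) × (0.006689, 0.002569) = (-0.000825, 0.000155)  (running Σ = (-0.000825, 0.000155))
  m=-6: (-0.189612, 0.250458) × (-0.040845, 0.005524) = (0.006361, -0.011277)  (running Σ = (0.005536, -0.011122))
  m=-5: (-0.121958, 0.427008) × (0.115769, -0.085411) = (0.022352, 0.059851)  (running Σ = (0.027889, 0.048729))
  m=-4: (0.024117, 0.262555) × (-0.140271, 0.302674) = (-0.082851, -0.029529)  (running Σ = (-0.054963, 0.019199))
  m=-3: (-0.077338, -0.155550) × (-0.032805, -0.487302) = (-0.073263, 0.042790)  (running Σ = (-0.128225, 0.061989))
  m=-2: (-0.260783, -0.237927) × (0.174505, 0.273206) = (0.019495, -0.112767)  (running Σ = (-0.108730, -0.050778))
  m=-1: (0.027409, 0.010625) × (0.174245, 0.095460) = (0.003762, 0.004468)  (running Σ = (-0.104968, -0.046310))
  m=0: (0.352283, -0.000000) × (-0.399973, 0.000000) = (-0.140904, 0.000000)  (running Σ = (-0.245872, -0.046310))
  m=1: (-0.027409, 0.010625) × (-0.174245, 0.095460) = (0.003762, -0.004468)  (running Σ = (-0.242110, -0.050778))
  m=2: (-0.260783, 0.237927) × (0.174505, -0.273206) = (0.019495, 0.112767)  (running Σ = (-0.222615, 0.061989))
  m=3: (0.077338, -0.155550) × (0.032805, -0.487302) = (-0.073263, -0.042790)  (running Σ = (-0.295878, 0.019199))
  m=4: (0.024117, -0.262555) × (-0.140271, -0.302674) = (-0.082851, 0.029529)  (running Σ = (-0.378729, 0.048729))
  m=5: (0.121958, 0.427008) × (-0.115769, -0.085411) = (0.022352, -0.059851)  (running Σ = (-0.356377, -0.011122))
  m=6: (-0.189612, -0.250458) × (-0.040845, -0.005524) = (0.006361, 0.011277)  (running Σ = (-0.350016, 0.000155))
  m=7: (0.099652, 0.061508) × (-0.006689, 0.002569) = (-0.000825, -0.000155)  (running Σ = (-0.350841, 0.000000))
Σ over m = (-0.350841, 0.000000); ×(4π/15) → (-0.293919, 0.000000). Real part: -0.293919

-0.293919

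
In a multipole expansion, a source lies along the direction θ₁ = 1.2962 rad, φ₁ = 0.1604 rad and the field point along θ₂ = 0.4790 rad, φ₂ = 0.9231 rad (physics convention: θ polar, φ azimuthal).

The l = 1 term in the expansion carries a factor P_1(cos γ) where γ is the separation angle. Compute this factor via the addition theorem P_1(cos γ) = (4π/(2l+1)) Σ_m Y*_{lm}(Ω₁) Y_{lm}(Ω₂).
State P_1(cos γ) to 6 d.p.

Addition theorem: P_1(cos γ) = (4π/3) Σ_m Y*_{lm}(Ω₁) Y_{lm}(Ω₂), m = −1…1:
  term(m=-1) = 0.03828 - 0.03658j   from Y*(Ω₁)=0.32828 + 0.05311j, Y(Ω₂)=0.09607 - 0.12699j
  term(m=+0) = 0.05745 + 0.00000j   from Y*(Ω₁)=0.13249 + 0.00000j, Y(Ω₂)=0.43361 + 0.00000j
  term(m=+1) = 0.03828 + 0.03658j   from Y*(Ω₁)=-0.32828 + 0.05311j, Y(Ω₂)=-0.09607 - 0.12699j
Σ over m = 0.13402 + 0.00000j; ×(4π/3) → 0.56137 + 0.00000j. Real part: 0.561370

0.561370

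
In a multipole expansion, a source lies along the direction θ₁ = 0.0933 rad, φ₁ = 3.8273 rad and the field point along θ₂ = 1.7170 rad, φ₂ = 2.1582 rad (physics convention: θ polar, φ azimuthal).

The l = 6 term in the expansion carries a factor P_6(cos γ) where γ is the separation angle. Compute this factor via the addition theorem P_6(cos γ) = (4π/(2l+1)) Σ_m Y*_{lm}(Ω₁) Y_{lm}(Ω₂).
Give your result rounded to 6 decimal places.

-0.167577

Summing Y*_{l m}(θ₁,φ₁)·Y_{l m}(θ₂,φ₂) over m ∈ [−6, 6]; prefactor 4π/(2·6+1) = 0.966644:
  m=-6: Y*=(-0.000000, -0.000000)  Y=(0.420184, -0.169207)  product (-0.000000, -0.000000)
  m=-5: Y*=(0.000011, 0.000003)  Y=(0.046941, -0.226246)  product (0.000001, -0.000002)
  m=-4: Y*=(-0.000245, 0.000103)  Y=(0.184040, 0.186478)  product (-0.000064, -0.000027)
  m=-3: Y*=(0.001938, -0.003665)  Y=(0.249579, -0.048365)  product (0.000306, -0.001008)
  m=-2: Y*=(0.008727, 0.043187)  Y=(-0.077815, 0.186127)  product (-0.008717, -0.001736)
  m=-1: Y*=(-0.227448, -0.186085)  Y=(0.144073, 0.216390)  product (0.007498, -0.076027)
  m=+0: Y*=(0.926212, -0.000000)  Y=(-0.185063, 0.000000)  product (-0.171407, 0.000000)
  m=+1: Y*=(0.227448, -0.186085)  Y=(-0.144073, 0.216390)  product (0.007498, 0.076027)
  m=+2: Y*=(0.008727, -0.043187)  Y=(-0.077815, -0.186127)  product (-0.008717, 0.001736)
  m=+3: Y*=(-0.001938, -0.003665)  Y=(-0.249579, -0.048365)  product (0.000306, 0.001008)
  m=+4: Y*=(-0.000245, -0.000103)  Y=(0.184040, -0.186478)  product (-0.000064, 0.000027)
  m=+5: Y*=(-0.000011, 0.000003)  Y=(-0.046941, -0.226246)  product (0.000001, 0.000002)
  m=+6: Y*=(-0.000000, 0.000000)  Y=(0.420184, 0.169207)  product (-0.000000, 0.000000)
Total Σ_m = (-0.173360, -0.000000). Multiply by 0.966644: (-0.167577, -0.000000). P_6(cos γ) = -0.167577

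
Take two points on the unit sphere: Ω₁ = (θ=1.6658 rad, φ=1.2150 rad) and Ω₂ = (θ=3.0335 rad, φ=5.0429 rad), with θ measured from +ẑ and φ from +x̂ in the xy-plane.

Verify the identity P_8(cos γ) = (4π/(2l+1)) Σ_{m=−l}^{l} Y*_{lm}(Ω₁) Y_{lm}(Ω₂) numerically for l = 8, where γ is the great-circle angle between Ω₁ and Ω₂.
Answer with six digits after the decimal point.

Addition theorem: P_8(cos γ) = (4π/17) Σ_m Y*_{lm}(Ω₁) Y_{lm}(Ω₂), m = −8…8:
  m=-8: Y*=(-0.475619, -0.144640)  Y=(-0.000000, -0.000000)  product (0.000000, 0.000000)
  m=-7: Y*=(0.114828, -0.150729)  Y=(0.000000, -0.000000)  product (-0.000000, -0.000000)
  m=-6: Y*=(-0.169399, -0.267820)  Y=(0.000003, 0.000008)  product (0.000001, -0.000002)
  m=-5: Y*=(0.211394, -0.044656)  Y=(-0.000139, 0.000011)  product (-0.000029, 0.000009)
  m=-4: Y*=(0.037688, -0.253463)  Y=(0.000438, -0.001723)  product (-0.000420, -0.000176)
  m=-3: Y*=(0.198278, 0.109198)  Y=(0.014052, 0.009192)  product (0.001782, 0.003357)
  m=-2: Y*=(0.172968, -0.149151)  Y=(-0.088869, 0.069117)  product (-0.005063, 0.025210)
  m=-1: Y*=(0.080188, 0.215784)  Y=(-0.155678, -0.453744)  product (0.085427, -0.069977)
  m=+0: Y*=(0.220029, -0.000000)  Y=(0.930945, 0.000000)  product (0.204835, 0.000000)
  m=+1: Y*=(-0.080188, 0.215784)  Y=(0.155678, -0.453744)  product (0.085427, 0.069977)
  m=+2: Y*=(0.172968, 0.149151)  Y=(-0.088869, -0.069117)  product (-0.005063, -0.025210)
  m=+3: Y*=(-0.198278, 0.109198)  Y=(-0.014052, 0.009192)  product (0.001782, -0.003357)
  m=+4: Y*=(0.037688, 0.253463)  Y=(0.000438, 0.001723)  product (-0.000420, 0.000176)
  m=+5: Y*=(-0.211394, -0.044656)  Y=(0.000139, 0.000011)  product (-0.000029, -0.000009)
  m=+6: Y*=(-0.169399, 0.267820)  Y=(0.000003, -0.000008)  product (0.000001, 0.000002)
  m=+7: Y*=(-0.114828, -0.150729)  Y=(-0.000000, -0.000000)  product (-0.000000, 0.000000)
  m=+8: Y*=(-0.475619, 0.144640)  Y=(-0.000000, 0.000000)  product (0.000000, -0.000000)
Σ over m = (0.368234, 0.000000); ×(4π/17) → (0.272198, 0.000000). Real part: 0.272198

0.272198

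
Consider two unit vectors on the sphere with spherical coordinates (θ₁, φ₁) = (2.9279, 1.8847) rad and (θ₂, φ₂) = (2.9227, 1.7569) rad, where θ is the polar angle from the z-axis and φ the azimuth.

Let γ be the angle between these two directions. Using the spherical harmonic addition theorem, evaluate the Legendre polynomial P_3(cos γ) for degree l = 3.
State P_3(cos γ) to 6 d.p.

Addition theorem: P_3(cos γ) = (4π/7) Σ_m Y*_{lm}(Ω₁) Y_{lm}(Ω₂), m = −3…3:
  term(m=-3) = 0.00002 + 0.00001j   from Y*(Ω₁)=0.00322 - 0.00234j, Y(Ω₂)=0.00226 + 0.00362j
  term(m=-2) = 0.00204 + 0.00053j   from Y*(Ω₁)=0.03635 + 0.02638j, Y(Ω₂)=0.04382 - 0.01711j
  term(m=-1) = 0.06779 + 0.00871j   from Y*(Ω₁)=-0.07989 + 0.24609j, Y(Ω₂)=-0.04888 - 0.25961j
  term(m=+0) = 0.41604 + 0.00000j   from Y*(Ω₁)=-0.64737 + 0.00000j, Y(Ω₂)=-0.64266 + 0.00000j
  term(m=+1) = 0.06779 - 0.00871j   from Y*(Ω₁)=0.07989 + 0.24609j, Y(Ω₂)=0.04888 - 0.25961j
  term(m=+2) = 0.00204 - 0.00053j   from Y*(Ω₁)=0.03635 - 0.02638j, Y(Ω₂)=0.04382 + 0.01711j
  term(m=+3) = 0.00002 - 0.00001j   from Y*(Ω₁)=-0.00322 - 0.00234j, Y(Ω₂)=-0.00226 + 0.00362j
Accumulated sum 0.55574 + 0.00000j; after 4π/(2l+1) scaling, 0.99767 + 0.00000j ⇒ P_3 = 0.997667

0.997667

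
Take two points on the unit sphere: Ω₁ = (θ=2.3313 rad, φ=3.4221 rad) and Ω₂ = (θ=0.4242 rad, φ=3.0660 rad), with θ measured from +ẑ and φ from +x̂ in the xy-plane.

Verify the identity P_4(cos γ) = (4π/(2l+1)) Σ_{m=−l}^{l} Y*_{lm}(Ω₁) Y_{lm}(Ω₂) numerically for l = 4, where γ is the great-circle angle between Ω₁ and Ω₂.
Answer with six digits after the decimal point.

-0.016301

Expand P_4 via completeness: Σ_{m} conj(Y_{4,m}) at Ω₁ times Y_{4,m} at Ω₂ —
  [-4]  conj(Y_{4,-4})(Ω₁) = 0.05290 + 0.10985j ; Y_{4,-4}(Ω₂) = 0.01212 + 0.00378j ; Δ = 0.00023 + 0.00153j
  [-3]  conj(Y_{4,-3})(Ω₁) = 0.21861 + 0.24464j ; Y_{4,-3}(Ω₂) = -0.07750 - 0.01788j ; Δ = -0.01257 - 0.02287j
  [-2]  conj(Y_{4,-2})(Ω₁) = 0.34578 + 0.21728j ; Y_{4,-2}(Ω₂) = 0.26971 + 0.04109j ; Δ = 0.08433 + 0.07281j
  [-1]  conj(Y_{4,-1})(Ω₁) = 0.07396 + 0.02131j ; Y_{4,-1}(Ω₂) = -0.49797 - 0.03772j ; Δ = -0.03603 - 0.01340j
  [+0]  conj(Y_{4,0})(Ω₁) = -0.35467 + 0.00000j ; Y_{4,0}(Ω₂) = 0.23571 + 0.00000j ; Δ = -0.08360 + 0.00000j
  [+1]  conj(Y_{4,1})(Ω₁) = -0.07396 + 0.02131j ; Y_{4,1}(Ω₂) = 0.49797 - 0.03772j ; Δ = -0.03603 + 0.01340j
  [+2]  conj(Y_{4,2})(Ω₁) = 0.34578 - 0.21728j ; Y_{4,2}(Ω₂) = 0.26971 - 0.04109j ; Δ = 0.08433 - 0.07281j
  [+3]  conj(Y_{4,3})(Ω₁) = -0.21861 + 0.24464j ; Y_{4,3}(Ω₂) = 0.07750 - 0.01788j ; Δ = -0.01257 + 0.02287j
  [+4]  conj(Y_{4,4})(Ω₁) = 0.05290 - 0.10985j ; Y_{4,4}(Ω₂) = 0.01212 - 0.00378j ; Δ = 0.00023 - 0.00153j
Accumulated sum -0.01167 - 0.00000j; after 4π/(2l+1) scaling, -0.01630 - 0.00000j ⇒ P_4 = -0.016301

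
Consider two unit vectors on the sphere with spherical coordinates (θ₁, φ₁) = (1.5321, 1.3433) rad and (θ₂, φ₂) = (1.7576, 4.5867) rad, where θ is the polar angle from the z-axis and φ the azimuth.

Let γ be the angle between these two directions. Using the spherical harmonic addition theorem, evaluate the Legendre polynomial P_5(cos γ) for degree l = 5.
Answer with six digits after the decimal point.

-0.772730

Addition theorem: P_5(cos γ) = (4π/11) Σ_m Y*_{lm}(Ω₁) Y_{lm}(Ω₂), m = −5…5:
  m=-5: Y*=+0.419662+0.194152i  Y=-0.249934+0.343914i  product -0.171660+0.095802i
  m=-4: Y*=+0.034746-0.044694i  Y=-0.222660-0.122438i  product -0.013209+0.005697i
  m=-3: Y*=+0.214774+0.264244i  Y=-0.083330+0.210420i  product -0.073499+0.023173i
  m=-2: Y*=+0.058543-0.028641i  Y=-0.263887-0.067769i  product -0.017390+0.003591i
  m=-1: Y*=+0.070673+0.305277i  Y=-0.021387+0.169259i  product -0.053182+0.005433i
  m=+0: Y*=+0.067393-0.000000i  Y=-0.274986+0.000000i  product -0.018532+0.000000i
  m=+1: Y*=-0.070673+0.305277i  Y=+0.021387+0.169259i  product -0.053182-0.005433i
  m=+2: Y*=+0.058543+0.028641i  Y=-0.263887+0.067769i  product -0.017390-0.003591i
  m=+3: Y*=-0.214774+0.264244i  Y=+0.083330+0.210420i  product -0.073499-0.023173i
  m=+4: Y*=+0.034746+0.044694i  Y=-0.222660+0.122438i  product -0.013209-0.005697i
  m=+5: Y*=-0.419662+0.194152i  Y=+0.249934+0.343914i  product -0.171660-0.095802i
Accumulated sum -0.676411+0.000000i; after 4π/(2l+1) scaling, -0.772730+0.000000i ⇒ P_5 = -0.772730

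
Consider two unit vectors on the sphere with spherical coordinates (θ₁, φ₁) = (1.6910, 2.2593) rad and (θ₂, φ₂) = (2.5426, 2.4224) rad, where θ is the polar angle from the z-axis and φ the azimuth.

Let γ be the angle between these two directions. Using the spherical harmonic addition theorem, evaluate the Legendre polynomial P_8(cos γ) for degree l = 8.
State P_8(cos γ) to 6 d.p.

Addition theorem: P_8(cos γ) = (4π/17) Σ_m Y*_{lm}(Ω₁) Y_{lm}(Ω₂), m = −8…8:
  term(m=-8) = (0.000673, -0.002470)   from Y*(Ω₁)=(0.347453, -0.340407), Y(Ω₂)=(0.004542, -0.002659)
  term(m=-7) = (0.003015, -0.006590)   from Y*(Ω₁)=(0.233661, 0.025130), Y(Ω₂)=(0.009758, -0.029254)
  term(m=-6) = (-0.017612, 0.026180)   from Y*(Ω₁)=(-0.155235, -0.236233), Y(Ω₂)=(-0.043183, -0.102931)
  term(m=-5) = (-0.049666, 0.052750)   from Y*(Ω₁)=(0.077610, -0.250073), Y(Ω₂)=(-0.248627, -0.121444)
  term(m=-4) = (0.077125, -0.058923)   from Y*(Ω₁)=(-0.194595, 0.079439), Y(Ω₂)=(-0.445676, 0.120863)
  term(m=-3) = (0.105096, -0.055962)   from Y*(Ω₁)=(-0.237610, -0.128181), Y(Ω₂)=(-0.244187, 0.367251)
  term(m=-2) = (-0.006154, 0.002082)   from Y*(Ω₁)=(0.033955, 0.173019), Y(Ω₂)=(0.004865, 0.036523)
  term(m=-1) = (0.108141, -0.017796)   from Y*(Ω₁)=(-0.173036, 0.210295), Y(Ω₂)=(-0.302765, -0.265113)
  term(m=+0) = (-0.029114, 0.000000)   from Y*(Ω₁)=(0.166100, -0.000000), Y(Ω₂)=(-0.175278, 0.000000)
  term(m=+1) = (0.108141, 0.017796)   from Y*(Ω₁)=(0.173036, 0.210295), Y(Ω₂)=(0.302765, -0.265113)
  term(m=+2) = (-0.006154, -0.002082)   from Y*(Ω₁)=(0.033955, -0.173019), Y(Ω₂)=(0.004865, -0.036523)
  term(m=+3) = (0.105096, 0.055962)   from Y*(Ω₁)=(0.237610, -0.128181), Y(Ω₂)=(0.244187, 0.367251)
  term(m=+4) = (0.077125, 0.058923)   from Y*(Ω₁)=(-0.194595, -0.079439), Y(Ω₂)=(-0.445676, -0.120863)
  term(m=+5) = (-0.049666, -0.052750)   from Y*(Ω₁)=(-0.077610, -0.250073), Y(Ω₂)=(0.248627, -0.121444)
  term(m=+6) = (-0.017612, -0.026180)   from Y*(Ω₁)=(-0.155235, 0.236233), Y(Ω₂)=(-0.043183, 0.102931)
  term(m=+7) = (0.003015, 0.006590)   from Y*(Ω₁)=(-0.233661, 0.025130), Y(Ω₂)=(-0.009758, -0.029254)
  term(m=+8) = (0.000673, 0.002470)   from Y*(Ω₁)=(0.347453, 0.340407), Y(Ω₂)=(0.004542, 0.002659)
Σ over m = (0.412123, 0.000000); ×(4π/17) → (0.304640, 0.000000). Real part: 0.304640

0.304640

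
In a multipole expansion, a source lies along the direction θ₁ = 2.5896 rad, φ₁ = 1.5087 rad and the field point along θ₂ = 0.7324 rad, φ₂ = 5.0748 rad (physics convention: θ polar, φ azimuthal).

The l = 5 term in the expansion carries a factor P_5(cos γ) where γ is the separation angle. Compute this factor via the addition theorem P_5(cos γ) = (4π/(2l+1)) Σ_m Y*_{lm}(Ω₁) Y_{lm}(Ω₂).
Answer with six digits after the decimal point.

Expand P_5 via completeness: Σ_{m} conj(Y_{5,m}) at Ω₁ times Y_{5,m} at Ω₂ —
  term(m=-5) = 0.00060 + 0.00097j   from Y*(Ω₁)=0.00562 + 0.01752j, Y(Ω₂)=0.06024 - 0.01482j
  term(m=-4) = 0.00262 + 0.02045j   from Y*(Ω₁)=-0.09160 + 0.02323j, Y(Ω₂)=0.02637 - 0.21656j
  term(m=-3) = -0.03320 + 0.10837j   from Y*(Ω₁)=-0.05105 - 0.27085j, Y(Ω₂)=-0.36407 - 0.19119j
  term(m=-2) = -0.11434 + 0.12990j   from Y*(Ω₁)=0.46269 - 0.05776j, Y(Ω₂)=-0.27783 + 0.24606j
  term(m=-1) = 0.01986 - 0.00898j   from Y*(Ω₁)=0.01968 + 0.31656j, Y(Ω₂)=-0.02437 - 0.06427j
  term(m=+0) = -0.10141 + 0.00000j   from Y*(Ω₁)=0.26241 + 0.00000j, Y(Ω₂)=-0.38645 + 0.00000j
  term(m=+1) = 0.01986 + 0.00898j   from Y*(Ω₁)=-0.01968 + 0.31656j, Y(Ω₂)=0.02437 - 0.06427j
  term(m=+2) = -0.11434 - 0.12990j   from Y*(Ω₁)=0.46269 + 0.05776j, Y(Ω₂)=-0.27783 - 0.24606j
  term(m=+3) = -0.03320 - 0.10837j   from Y*(Ω₁)=0.05105 - 0.27085j, Y(Ω₂)=0.36407 - 0.19119j
  term(m=+4) = 0.00262 - 0.02045j   from Y*(Ω₁)=-0.09160 - 0.02323j, Y(Ω₂)=0.02637 + 0.21656j
  term(m=+5) = 0.00060 - 0.00097j   from Y*(Ω₁)=-0.00562 + 0.01752j, Y(Ω₂)=-0.06024 - 0.01482j
Accumulated sum -0.35033 - 0.00000j; after 4π/(2l+1) scaling, -0.40021 - 0.00000j ⇒ P_5 = -0.400212

-0.400212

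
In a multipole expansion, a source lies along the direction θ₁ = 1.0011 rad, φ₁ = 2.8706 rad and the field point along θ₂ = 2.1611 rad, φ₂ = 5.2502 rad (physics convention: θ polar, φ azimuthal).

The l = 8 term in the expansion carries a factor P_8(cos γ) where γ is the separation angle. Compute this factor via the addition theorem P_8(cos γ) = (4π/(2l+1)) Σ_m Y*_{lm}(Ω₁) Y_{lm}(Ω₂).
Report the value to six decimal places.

-0.048846

Expand P_8 via completeness: Σ_{m} conj(Y_{8,m}) at Ω₁ times Y_{8,m} at Ω₂ —
  m=-8: Y*=-0.073264-0.107748i  Y=-0.046609+0.107267i  product +0.014973-0.002837i
  m=-7: Y*=+0.106963+0.316241i  Y=-0.182906-0.254539i  product +0.060932-0.085069i
  m=-6: Y*=-0.024888-0.450738i  Y=+0.449724-0.038443i  product -0.028520-0.201751i
  m=-5: Y*=-0.054239+0.247388i  Y=-0.129012+0.265353i  product -0.058648-0.046309i
  m=-4: Y*=-0.084552+0.159738i  Y=+0.072120+0.109971i  product -0.023664+0.002222i
  m=-3: Y*=+0.244240-0.258098i  Y=-0.365348+0.015587i  product -0.085210+0.098102i
  m=-2: Y*=+0.003618-0.002178i  Y=+0.026400-0.048884i  product -0.000011-0.000234i
  m=-1: Y*=-0.333694+0.092709i  Y=-0.172775-0.289669i  product +0.084509+0.080643i
  m=+0: Y*=+0.048124-0.000000i  Y=+0.108044+0.000000i  product +0.005200+0.000000i
  m=+1: Y*=+0.333694+0.092709i  Y=+0.172775-0.289669i  product +0.084509-0.080643i
  m=+2: Y*=+0.003618+0.002178i  Y=+0.026400+0.048884i  product -0.000011+0.000234i
  m=+3: Y*=-0.244240-0.258098i  Y=+0.365348+0.015587i  product -0.085210-0.098102i
  m=+4: Y*=-0.084552-0.159738i  Y=+0.072120-0.109971i  product -0.023664-0.002222i
  m=+5: Y*=+0.054239+0.247388i  Y=+0.129012+0.265353i  product -0.058648+0.046309i
  m=+6: Y*=-0.024888+0.450738i  Y=+0.449724+0.038443i  product -0.028520+0.201751i
  m=+7: Y*=-0.106963+0.316241i  Y=+0.182906-0.254539i  product +0.060932+0.085069i
  m=+8: Y*=-0.073264+0.107748i  Y=-0.046609-0.107267i  product +0.014973+0.002837i
Σ over m = -0.066080+0.000000i; ×(4π/17) → -0.048846+0.000000i. Real part: -0.048846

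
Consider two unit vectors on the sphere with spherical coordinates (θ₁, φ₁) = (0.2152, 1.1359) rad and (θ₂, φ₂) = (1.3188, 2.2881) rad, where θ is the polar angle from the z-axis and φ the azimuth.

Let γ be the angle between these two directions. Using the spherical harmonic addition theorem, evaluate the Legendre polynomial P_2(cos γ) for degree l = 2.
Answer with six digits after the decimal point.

Addition theorem: P_2(cos γ) = (4π/5) Σ_m Y*_{lm}(Ω₁) Y_{lm}(Ω₂), m = −2…2:
  m=-2: (-0.011361, 0.013461) × (-0.049183, 0.358905) = (-0.004272, -0.004740)  (running Σ = (-0.004272, -0.004740))
  m=-1: (0.067902, 0.146164) × (-0.122624, -0.140574) = (0.012221, -0.027469)  (running Σ = (0.007948, -0.032208))
  m=0: (0.587637, -0.000000) × (-0.256569, 0.000000) = (-0.150769, 0.000000)  (running Σ = (-0.142821, -0.032208))
  m=1: (-0.067902, 0.146164) × (0.122624, -0.140574) = (0.012221, 0.027469)  (running Σ = (-0.130601, -0.004740))
  m=2: (-0.011361, -0.013461) × (-0.049183, -0.358905) = (-0.004272, 0.004740)  (running Σ = (-0.134873, -0.000000))
Total Σ_m = (-0.134873, -0.000000). Multiply by 2.513274: (-0.338973, -0.000000). P_2(cos γ) = -0.338973

-0.338973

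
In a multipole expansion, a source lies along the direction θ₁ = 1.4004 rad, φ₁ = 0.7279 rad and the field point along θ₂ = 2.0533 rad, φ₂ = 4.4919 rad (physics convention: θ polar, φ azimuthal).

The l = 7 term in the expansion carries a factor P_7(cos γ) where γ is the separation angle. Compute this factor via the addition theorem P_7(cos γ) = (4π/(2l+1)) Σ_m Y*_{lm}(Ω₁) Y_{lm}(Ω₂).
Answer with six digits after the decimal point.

0.191659

Addition theorem: P_7(cos γ) = (4π/15) Σ_m Y*_{lm}(Ω₁) Y_{lm}(Ω₂), m = −7…7:
  m=-7: Y*=0.16869 - 0.41880j  Y=0.21395 - 0.00586j  product 0.03364 - 0.09059j
  m=-6: Y*=-0.09830 - 0.27355j  Y=0.10291 + 0.40665j  product 0.10112 - 0.06813j
  m=-5: Y*=0.18767 + 0.10201j  Y=-0.32126 + 0.16252j  product -0.07687 - 0.00227j
  m=-4: Y*=0.30017 - 0.07028j  Y=0.02681 + 0.03256j  product 0.01034 + 0.00789j
  m=-3: Y*=-0.07434 + 0.10571j  Y=-0.21641 + 0.27800j  product -0.01330 - 0.04354j
  m=-2: Y*=0.03535 + 0.30603j  Y=-0.10582 - 0.04995j  product 0.01154 - 0.03415j
  m=-1: Y*=-0.07130 - 0.06354j  Y=-0.06685 + 0.29824j  product 0.02372 - 0.01702j
  m=+0: Y*=-0.30691 + 0.00000j  Y=-0.15769 + 0.00000j  product 0.04840 + 0.00000j
  m=+1: Y*=0.07130 - 0.06354j  Y=0.06685 + 0.29824j  product 0.02372 + 0.01702j
  m=+2: Y*=0.03535 - 0.30603j  Y=-0.10582 + 0.04995j  product 0.01154 + 0.03415j
  m=+3: Y*=0.07434 + 0.10571j  Y=0.21641 + 0.27800j  product -0.01330 + 0.04354j
  m=+4: Y*=0.30017 + 0.07028j  Y=0.02681 - 0.03256j  product 0.01034 - 0.00789j
  m=+5: Y*=-0.18767 + 0.10201j  Y=0.32126 + 0.16252j  product -0.07687 + 0.00227j
  m=+6: Y*=-0.09830 + 0.27355j  Y=0.10291 - 0.40665j  product 0.10112 + 0.06813j
  m=+7: Y*=-0.16869 - 0.41880j  Y=-0.21395 - 0.00586j  product 0.03364 + 0.09059j
Σ over m = 0.22878 - 0.00000j; ×(4π/15) → 0.19166 - 0.00000j. Real part: 0.191659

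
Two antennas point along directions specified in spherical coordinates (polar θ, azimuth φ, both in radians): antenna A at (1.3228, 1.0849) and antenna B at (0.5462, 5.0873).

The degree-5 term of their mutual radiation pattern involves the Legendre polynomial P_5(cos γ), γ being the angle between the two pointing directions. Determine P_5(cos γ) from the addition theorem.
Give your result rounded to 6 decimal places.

-0.207781

Term-by-term m-sum for l=5 (normalisation 4π/11 = 1.142397):
  m=-5: (0.259640, -0.300786) × (0.016749, -0.005250) = (0.002770, -0.006401)  (running Σ = (0.002770, -0.006401))
  m=-4: (-0.115879, -0.296310) × (0.006491, -0.091077) = (-0.027739, 0.008631)  (running Σ = (-0.024970, 0.002230))
  m=-3: (0.143335, 0.016282) × (-0.243715, -0.116546) = (-0.033035, -0.020673)  (running Σ = (-0.058005, -0.018444))
  m=-2: (0.180577, -0.264513) × (-0.340442, 0.317041) = (0.022386, 0.147302)  (running Σ = (-0.035619, 0.128858))
  m=-1: (0.033742, 0.063890) × (0.120253, 0.305579) = (-0.015466, 0.017994)  (running Σ = (-0.051085, 0.146852))
  m=0: (0.316094, -0.000000) × (-0.252173, 0.000000) = (-0.079710, 0.000000)  (running Σ = (-0.130796, 0.146852))
  m=1: (-0.033742, 0.063890) × (-0.120253, 0.305579) = (-0.015466, -0.017994)  (running Σ = (-0.146262, 0.128858))
  m=2: (0.180577, 0.264513) × (-0.340442, -0.317041) = (0.022386, -0.147302)  (running Σ = (-0.123876, -0.018444))
  m=3: (-0.143335, 0.016282) × (0.243715, -0.116546) = (-0.033035, 0.020673)  (running Σ = (-0.156911, 0.002230))
  m=4: (-0.115879, 0.296310) × (0.006491, 0.091077) = (-0.027739, -0.008631)  (running Σ = (-0.184651, -0.006401))
  m=5: (-0.259640, -0.300786) × (-0.016749, -0.005250) = (0.002770, 0.006401)  (running Σ = (-0.181881, -0.000000))
Total Σ_m = (-0.181881, -0.000000). Multiply by 1.142397: (-0.207781, -0.000000). P_5(cos γ) = -0.207781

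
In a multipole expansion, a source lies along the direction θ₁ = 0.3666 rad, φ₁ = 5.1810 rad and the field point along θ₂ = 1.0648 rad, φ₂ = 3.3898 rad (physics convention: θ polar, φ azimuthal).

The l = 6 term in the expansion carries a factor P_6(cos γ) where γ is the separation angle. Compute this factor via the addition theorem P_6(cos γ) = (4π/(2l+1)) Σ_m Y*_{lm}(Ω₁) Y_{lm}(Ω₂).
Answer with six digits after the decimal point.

Term-by-term m-sum for l=6 (normalisation 4π/13 = 0.966644):
  m=-6: +0.000969-0.000332i × +0.017624-0.215629i = -0.000054-0.000215i  (running Σ = -0.000054-0.000215i)
  m=-5: +0.006622+0.006450i × -0.134475+0.392907i = -0.003425+0.001734i  (running Σ = -0.003479+0.001520i)
  m=-4: -0.015121+0.048259i × +0.180735-0.277087i = +0.010639+0.012912i  (running Σ = +0.007160+0.014431i)
  m=-3: -0.181959+0.030292i × +0.064623-0.059557i = -0.009955+0.012794i  (running Σ = -0.002795+0.027226i)
  m=-2: -0.257095-0.349978i × -0.308363+0.167027i = +0.137734+0.064978i  (running Σ = +0.134939+0.092204i)
  m=-1: +0.244034-0.482071i × +0.038318-0.009711i = +0.004669-0.020842i  (running Σ = +0.139609+0.071363i)
  m=0: +0.010489-0.000000i × +0.335482+0.000000i = +0.003519+0.000000i  (running Σ = +0.143127+0.071363i)
  m=1: -0.244034-0.482071i × -0.038318-0.009711i = +0.004669+0.020842i  (running Σ = +0.147797+0.092204i)
  m=2: -0.257095+0.349978i × -0.308363-0.167027i = +0.137734-0.064978i  (running Σ = +0.285531+0.027226i)
  m=3: +0.181959+0.030292i × -0.064623-0.059557i = -0.009955-0.012794i  (running Σ = +0.275576+0.014431i)
  m=4: -0.015121-0.048259i × +0.180735+0.277087i = +0.010639-0.012912i  (running Σ = +0.286215+0.001520i)
  m=5: -0.006622+0.006450i × +0.134475+0.392907i = -0.003425-0.001734i  (running Σ = +0.282791-0.000215i)
  m=6: +0.000969+0.000332i × +0.017624+0.215629i = -0.000054+0.000215i  (running Σ = +0.282736-0.000000i)
Accumulated sum +0.282736-0.000000i; after 4π/(2l+1) scaling, +0.273305-0.000000i ⇒ P_6 = 0.273305

0.273305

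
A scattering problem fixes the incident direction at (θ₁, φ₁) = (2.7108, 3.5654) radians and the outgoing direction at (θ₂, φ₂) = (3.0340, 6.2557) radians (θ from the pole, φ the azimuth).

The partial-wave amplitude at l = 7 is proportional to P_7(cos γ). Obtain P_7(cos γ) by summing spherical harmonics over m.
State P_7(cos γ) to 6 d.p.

Expand P_7 via completeness: Σ_{m} conj(Y_{7,m}) at Ω₁ times Y_{7,m} at Ω₂ —
  term(m=-7) = +0.000000+0.000000i   from Y*(Ω₁)=+0.001090-0.000193i, Y(Ω₂)=+0.000000+0.000000i
  term(m=-6) = -0.000000+0.000000i   from Y*(Ω₁)=+0.007447-0.005081i, Y(Ω₂)=-0.000003-0.000000i
  term(m=-5) = +0.000002-0.000002i   from Y*(Ω₁)=+0.023636-0.038704i, Y(Ω₂)=+0.000062+0.000009i
  term(m=-4) = -0.000035+0.000146i   from Y*(Ω₁)=+0.019461-0.155591i, Y(Ω₂)=-0.000950-0.000105i
  term(m=-3) = -0.000846-0.003840i   from Y*(Ω₁)=-0.109259-0.353989i, Y(Ω₂)=+0.010579+0.000874i
  term(m=-2) = +0.027442+0.034766i   from Y*(Ω₁)=-0.355307-0.402518i, Y(Ω₂)=-0.082371-0.004533i
  term(m=-1) = -0.101973-0.049421i   from Y*(Ω₁)=-0.254708-0.114911i, Y(Ω₂)=+0.405379+0.011145i
  term(m=+0) = -0.336445+0.000000i   from Y*(Ω₁)=+0.364730-0.000000i, Y(Ω₂)=-0.922448+0.000000i
  term(m=+1) = -0.101973+0.049421i   from Y*(Ω₁)=+0.254708-0.114911i, Y(Ω₂)=-0.405379+0.011145i
  term(m=+2) = +0.027442-0.034766i   from Y*(Ω₁)=-0.355307+0.402518i, Y(Ω₂)=-0.082371+0.004533i
  term(m=+3) = -0.000846+0.003840i   from Y*(Ω₁)=+0.109259-0.353989i, Y(Ω₂)=-0.010579+0.000874i
  term(m=+4) = -0.000035-0.000146i   from Y*(Ω₁)=+0.019461+0.155591i, Y(Ω₂)=-0.000950+0.000105i
  term(m=+5) = +0.000002+0.000002i   from Y*(Ω₁)=-0.023636-0.038704i, Y(Ω₂)=-0.000062+0.000009i
  term(m=+6) = -0.000000-0.000000i   from Y*(Ω₁)=+0.007447+0.005081i, Y(Ω₂)=-0.000003+0.000000i
  term(m=+7) = +0.000000-0.000000i   from Y*(Ω₁)=-0.001090-0.000193i, Y(Ω₂)=-0.000000+0.000000i
Total Σ_m = -0.487264+0.000000i. Multiply by 0.837758: -0.408209+0.000000i. P_7(cos γ) = -0.408209

-0.408209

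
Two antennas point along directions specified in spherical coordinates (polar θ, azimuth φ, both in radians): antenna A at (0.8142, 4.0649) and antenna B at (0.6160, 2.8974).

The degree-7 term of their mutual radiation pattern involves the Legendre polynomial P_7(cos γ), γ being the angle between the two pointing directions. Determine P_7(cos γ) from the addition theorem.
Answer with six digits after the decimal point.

Summing Y*_{l m}(θ₁,φ₁)·Y_{l m}(θ₂,φ₂) over m ∈ [−7, 7]; prefactor 4π/(2·7+1) = 0.837758:
  m=-7: Y*=(-0.052895, -0.009623)  Y=(0.001484, -0.010645)  product (-0.000181, 0.000549)
  m=-6: Y*=(0.139804, -0.128513)  Y=(0.005990, 0.056492)  product (0.008097, 0.007128)
  m=-5: Y*=(0.036600, 0.380665)  Y=(-0.062028, -0.170014)  product (0.062448, -0.029834)
  m=-4: Y*=(-0.374981, -0.230748)  Y=(0.211464, 0.313094)  product (-0.007049, -0.166199)
  m=-3: Y*=(0.144750, -0.056422)  Y=(-0.356853, -0.321015)  product (-0.069767, -0.026333)
  m=-2: Y*=(0.078592, -0.277679)  Y=(0.195107, 0.103663)  product (0.044119, -0.046030)
  m=-1: Y*=(0.179618, 0.237511)  Y=(0.283324, 0.070594)  product (0.034123, 0.079973)
  m=+0: Y*=(0.208258, -0.000000)  Y=(-0.327194, 0.000000)  product (-0.068141, 0.000000)
  m=+1: Y*=(-0.179618, 0.237511)  Y=(-0.283324, 0.070594)  product (0.034123, -0.079973)
  m=+2: Y*=(0.078592, 0.277679)  Y=(0.195107, -0.103663)  product (0.044119, 0.046030)
  m=+3: Y*=(-0.144750, -0.056422)  Y=(0.356853, -0.321015)  product (-0.069767, 0.026333)
  m=+4: Y*=(-0.374981, 0.230748)  Y=(0.211464, -0.313094)  product (-0.007049, 0.166199)
  m=+5: Y*=(-0.036600, 0.380665)  Y=(0.062028, -0.170014)  product (0.062448, 0.029834)
  m=+6: Y*=(0.139804, 0.128513)  Y=(0.005990, -0.056492)  product (0.008097, -0.007128)
  m=+7: Y*=(0.052895, -0.009623)  Y=(-0.001484, -0.010645)  product (-0.000181, -0.000549)
Total Σ_m = (0.075441, -0.000000). Multiply by 0.837758: (0.063201, -0.000000). P_7(cos γ) = 0.063201

0.063201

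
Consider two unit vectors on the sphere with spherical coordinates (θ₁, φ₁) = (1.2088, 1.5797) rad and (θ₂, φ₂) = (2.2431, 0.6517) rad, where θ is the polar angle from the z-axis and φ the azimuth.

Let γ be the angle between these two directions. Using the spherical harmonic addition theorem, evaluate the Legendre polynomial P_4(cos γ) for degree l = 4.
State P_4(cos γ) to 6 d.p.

0.206606

Term-by-term m-sum for l=4 (normalisation 4π/9 = 1.396263):
  m=-4: Y*=0.33828 + 0.01205j  Y=-0.14267 - 0.08451j  product -0.04724 - 0.03031j
  m=-3: Y*=0.00968 - 0.36242j  Y=0.13997 + 0.34611j  product 0.12679 - 0.04738j
  m=-2: Y*=0.03571 + 0.00064j  Y=0.09279 - 0.33872j  product 0.00353 - 0.01204j
  m=-1: Y*=0.00296 - 0.33248j  Y=0.05222 - 0.03984j  product -0.01309 - 0.01748j
  m=+0: Y*=-0.02242 + 0.00000j  Y=-0.35656 + 0.00000j  product 0.00800 + 0.00000j
  m=+1: Y*=-0.00296 - 0.33248j  Y=-0.05222 - 0.03984j  product -0.01309 + 0.01748j
  m=+2: Y*=0.03571 - 0.00064j  Y=0.09279 + 0.33872j  product 0.00353 + 0.01204j
  m=+3: Y*=-0.00968 - 0.36242j  Y=-0.13997 + 0.34611j  product 0.12679 + 0.04738j
  m=+4: Y*=0.33828 - 0.01205j  Y=-0.14267 + 0.08451j  product -0.04724 + 0.03031j
Accumulated sum 0.14797 + 0.00000j; after 4π/(2l+1) scaling, 0.20661 + 0.00000j ⇒ P_4 = 0.206606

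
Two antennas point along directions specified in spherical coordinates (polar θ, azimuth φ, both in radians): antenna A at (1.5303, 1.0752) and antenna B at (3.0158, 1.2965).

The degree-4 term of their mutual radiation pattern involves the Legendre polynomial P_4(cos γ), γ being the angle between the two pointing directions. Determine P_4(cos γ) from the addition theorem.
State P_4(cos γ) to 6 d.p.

Expand P_4 via completeness: Σ_{m} conj(Y_{4,m}) at Ω₁ times Y_{4,m} at Ω₂ —
  term(m=-4) = +0.000031-0.000037i   from Y*(Ω₁)=-0.176462-0.404247i, Y(Ω₂)=+0.000050+0.000098i
  term(m=-3) = -0.000098+0.000076i   from Y*(Ω₁)=-0.050371-0.004242i, Y(Ω₂)=+0.001798-0.001668i
  term(m=-2) = -0.009252+0.004385i   from Y*(Ω₁)=+0.180817-0.276224i, Y(Ω₂)=-0.026462-0.016173i
  term(m=-1) = +0.012781-0.002875i   from Y*(Ω₁)=-0.027198-0.050311i, Y(Ω₂)=-0.062043+0.220489i
  term(m=+0) = +0.243675+0.000000i   from Y*(Ω₁)=+0.312165-0.000000i, Y(Ω₂)=+0.780597+0.000000i
  term(m=+1) = +0.012781+0.002875i   from Y*(Ω₁)=+0.027198-0.050311i, Y(Ω₂)=+0.062043+0.220489i
  term(m=+2) = -0.009252-0.004385i   from Y*(Ω₁)=+0.180817+0.276224i, Y(Ω₂)=-0.026462+0.016173i
  term(m=+3) = -0.000098-0.000076i   from Y*(Ω₁)=+0.050371-0.004242i, Y(Ω₂)=-0.001798-0.001668i
  term(m=+4) = +0.000031+0.000037i   from Y*(Ω₁)=-0.176462+0.404247i, Y(Ω₂)=+0.000050-0.000098i
Accumulated sum +0.250598+0.000000i; after 4π/(2l+1) scaling, +0.349901+0.000000i ⇒ P_4 = 0.349901

0.349901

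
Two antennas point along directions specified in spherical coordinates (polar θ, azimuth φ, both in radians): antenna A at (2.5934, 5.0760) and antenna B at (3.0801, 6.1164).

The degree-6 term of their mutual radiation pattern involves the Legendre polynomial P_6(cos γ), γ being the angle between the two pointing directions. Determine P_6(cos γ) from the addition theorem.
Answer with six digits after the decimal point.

-0.368954

Summing Y*_{l m}(θ₁,φ₁)·Y_{l m}(θ₂,φ₂) over m ∈ [−6, 6]; prefactor 4π/(2·6+1) = 0.966644:
  term(m=-6) = +0.000000+0.000000i   from Y*(Ω₁)=+0.005551-0.007928i, Y(Ω₂)=+0.000000+0.000000i
  term(m=-5) = +0.000000+0.000000i   from Y*(Ω₁)=-0.053233-0.013437i, Y(Ω₂)=-0.000001-0.000001i
  term(m=-4) = -0.000005+0.000008i   from Y*(Ω₁)=+0.021424+0.183300i, Y(Ω₂)=+0.000040+0.000031i
  term(m=-3) = -0.000474-0.000010i   from Y*(Ω₁)=+0.349855-0.182122i, Y(Ω₂)=-0.001054-0.000576i
  term(m=-2) = -0.004535-0.008108i   from Y*(Ω₁)=-0.356676-0.317416i, Y(Ω₂)=+0.018385+0.006371i
  term(m=-1) = +0.012100-0.020633i   from Y*(Ω₁)=-0.042805+0.112487i, Y(Ω₂)=-0.195976-0.032992i
  term(m=+0) = -0.395857-0.000000i   from Y*(Ω₁)=-0.405128-0.000000i, Y(Ω₂)=+0.977117+0.000000i
  term(m=+1) = +0.012100+0.020633i   from Y*(Ω₁)=+0.042805+0.112487i, Y(Ω₂)=+0.195976-0.032992i
  term(m=+2) = -0.004535+0.008108i   from Y*(Ω₁)=-0.356676+0.317416i, Y(Ω₂)=+0.018385-0.006371i
  term(m=+3) = -0.000474+0.000010i   from Y*(Ω₁)=-0.349855-0.182122i, Y(Ω₂)=+0.001054-0.000576i
  term(m=+4) = -0.000005-0.000008i   from Y*(Ω₁)=+0.021424-0.183300i, Y(Ω₂)=+0.000040-0.000031i
  term(m=+5) = +0.000000-0.000000i   from Y*(Ω₁)=+0.053233-0.013437i, Y(Ω₂)=+0.000001-0.000001i
  term(m=+6) = +0.000000-0.000000i   from Y*(Ω₁)=+0.005551+0.007928i, Y(Ω₂)=+0.000000-0.000000i
Σ over m = -0.381685-0.000000i; ×(4π/13) → -0.368954-0.000000i. Real part: -0.368954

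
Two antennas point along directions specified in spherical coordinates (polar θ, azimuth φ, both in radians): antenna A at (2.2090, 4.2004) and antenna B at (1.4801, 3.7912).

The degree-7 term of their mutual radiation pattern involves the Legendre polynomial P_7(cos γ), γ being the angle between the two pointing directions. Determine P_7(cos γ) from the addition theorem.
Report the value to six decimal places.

Term-by-term m-sum for l=7 (normalisation 4π/15 = 0.837758):
  m=-7: (-0.046146, -0.097431) × (0.079865, -0.479220) = (-0.050376, 0.014333)  (running Σ = (-0.050376, 0.014333))
  m=-6: (-0.298481, -0.020826) × (-0.120280, 0.113420) = (0.038263, -0.031349)  (running Σ = (-0.012113, -0.017016))
  m=-5: (-0.243494, 0.370319) × (-0.319300, 0.034117) = (0.065114, -0.126550)  (running Σ = (0.053001, -0.143566))
  m=-4: (0.134853, 0.260834) × (0.161945, 0.097772) = (-0.003664, 0.055426)  (running Σ = (0.049337, -0.088140))
  m=-3: (-0.138124, -0.004813) × (0.099547, 0.250669) = (-0.012543, -0.035103)  (running Σ = (0.036793, -0.123243))
  m=-2: (-0.188458, 0.309590) × (0.053187, -0.191004) = (0.049109, 0.052463)  (running Σ = (0.085903, -0.070780))
  m=-1: (0.006539, 0.011636) × (0.198854, -0.151046) = (0.003058, 0.001326)  (running Σ = (0.088961, -0.069454))
  m=0: (-0.353262, -0.000000) × (-0.200768, 0.000000) = (0.070924, 0.000000)  (running Σ = (0.159885, -0.069454))
  m=1: (-0.006539, 0.011636) × (-0.198854, -0.151046) = (0.003058, -0.001326)  (running Σ = (0.162943, -0.070780))
  m=2: (-0.188458, -0.309590) × (0.053187, 0.191004) = (0.049109, -0.052463)  (running Σ = (0.212052, -0.123243))
  m=3: (0.138124, -0.004813) × (-0.099547, 0.250669) = (-0.012543, 0.035103)  (running Σ = (0.199509, -0.088140))
  m=4: (0.134853, -0.260834) × (0.161945, -0.097772) = (-0.003664, -0.055426)  (running Σ = (0.195845, -0.143566))
  m=5: (0.243494, 0.370319) × (0.319300, 0.034117) = (0.065114, 0.126550)  (running Σ = (0.260959, -0.017016))
  m=6: (-0.298481, 0.020826) × (-0.120280, -0.113420) = (0.038263, 0.031349)  (running Σ = (0.299222, 0.014333))
  m=7: (0.046146, -0.097431) × (-0.079865, -0.479220) = (-0.050376, -0.014333)  (running Σ = (0.248846, 0.000000))
Accumulated sum (0.248846, 0.000000); after 4π/(2l+1) scaling, (0.208472, 0.000000) ⇒ P_7 = 0.208472

0.208472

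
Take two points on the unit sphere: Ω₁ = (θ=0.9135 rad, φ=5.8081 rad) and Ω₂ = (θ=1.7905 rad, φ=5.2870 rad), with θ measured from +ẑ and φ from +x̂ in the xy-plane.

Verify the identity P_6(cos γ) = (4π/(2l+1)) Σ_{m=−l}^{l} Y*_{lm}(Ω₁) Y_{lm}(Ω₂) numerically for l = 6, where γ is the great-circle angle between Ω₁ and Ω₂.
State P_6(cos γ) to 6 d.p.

0.289095

Expand P_6 via completeness: Σ_{m} conj(Y_{6,m}) at Ω₁ times Y_{6,m} at Ω₂ —
  m=-6: Y*=-0.11391 - 0.03413j  Y=0.39806 - 0.12579j  product -0.04963 + 0.00074j
  m=-5: Y*=-0.22907 - 0.22043j  Y=-0.08568 + 0.31136j  product 0.08826 - 0.05244j
  m=-4: Y*=-0.14086 - 0.41185j  Y=0.10281 + 0.11542j  product 0.03306 - 0.05860j
  m=-3: Y*=0.03168 - 0.21612j  Y=-0.32314 + 0.04984j  product 0.00054 + 0.07142j
  m=-2: Y*=-0.13304 + 0.18611j  Y=-0.02786 + 0.06213j  product -0.00786 - 0.01345j
  m=-1: Y*=-0.28357 + 0.14586j  Y=-0.17381 - 0.26844j  product 0.08844 + 0.05077j
  m=+0: Y*=0.14730 + 0.00000j  Y=-0.04441 + 0.00000j  product -0.00654 + 0.00000j
  m=+1: Y*=0.28357 + 0.14586j  Y=0.17381 - 0.26844j  product 0.08844 - 0.05077j
  m=+2: Y*=-0.13304 - 0.18611j  Y=-0.02786 - 0.06213j  product -0.00786 + 0.01345j
  m=+3: Y*=-0.03168 - 0.21612j  Y=0.32314 + 0.04984j  product 0.00054 - 0.07142j
  m=+4: Y*=-0.14086 + 0.41185j  Y=0.10281 - 0.11542j  product 0.03306 + 0.05860j
  m=+5: Y*=0.22907 - 0.22043j  Y=0.08568 + 0.31136j  product 0.08826 + 0.05244j
  m=+6: Y*=-0.11391 + 0.03413j  Y=0.39806 + 0.12579j  product -0.04963 - 0.00074j
Accumulated sum 0.29907 - 0.00000j; after 4π/(2l+1) scaling, 0.28909 - 0.00000j ⇒ P_6 = 0.289095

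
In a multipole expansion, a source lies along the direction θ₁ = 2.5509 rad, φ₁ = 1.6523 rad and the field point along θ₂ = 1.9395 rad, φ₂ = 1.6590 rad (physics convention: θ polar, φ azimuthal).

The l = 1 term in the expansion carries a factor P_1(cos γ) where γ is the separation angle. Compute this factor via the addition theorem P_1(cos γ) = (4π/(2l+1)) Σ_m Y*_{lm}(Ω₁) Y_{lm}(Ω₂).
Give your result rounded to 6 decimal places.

Summing Y*_{l m}(θ₁,φ₁)·Y_{l m}(θ₂,φ₂) over m ∈ [−1, 1]; prefactor 4π/(2·1+1) = 4.188790:
  [-1]  conj(Y_{1,-1})(Ω₁) = -0.01567 + 0.19178j ; Y_{1,-1}(Ω₂) = -0.02839 - 0.32102j ; Δ = 0.06201 - 0.00042j
  [+0]  conj(Y_{1,0})(Ω₁) = -0.40581 + 0.00000j ; Y_{1,0}(Ω₂) = -0.17610 + 0.00000j ; Δ = 0.07146 + 0.00000j
  [+1]  conj(Y_{1,1})(Ω₁) = 0.01567 + 0.19178j ; Y_{1,1}(Ω₂) = 0.02839 - 0.32102j ; Δ = 0.06201 + 0.00042j
Total Σ_m = 0.19548 + 0.00000j. Multiply by 4.188790: 0.81883 + 0.00000j. P_1(cos γ) = 0.818834

0.818834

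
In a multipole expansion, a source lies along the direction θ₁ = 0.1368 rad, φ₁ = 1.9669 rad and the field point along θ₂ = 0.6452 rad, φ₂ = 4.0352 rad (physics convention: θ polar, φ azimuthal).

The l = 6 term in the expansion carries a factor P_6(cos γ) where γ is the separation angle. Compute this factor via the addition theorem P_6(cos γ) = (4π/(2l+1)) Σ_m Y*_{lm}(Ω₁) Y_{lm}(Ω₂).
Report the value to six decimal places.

Summing Y*_{l m}(θ₁,φ₁)·Y_{l m}(θ₂,φ₂) over m ∈ [−6, 6]; prefactor 4π/(2·6+1) = 0.966644:
  term(m=-6) = (0.000000, 0.000000)   from Y*(Ω₁)=(0.000002, -0.000002), Y(Ω₂)=(0.013813, 0.018198)
  term(m=-5) = (-0.000005, 0.000007)   from Y*(Ω₁)=(-0.000072, -0.000031), Y(Ω₂)=(0.025439, -0.102028)
  term(m=-4) = (-0.000138, -0.000310)   from Y*(Ω₁)=(-0.000016, 0.001209), Y(Ω₂)=(-0.255070, 0.117858)
  term(m=-3) = (0.005790, 0.000454)   from Y*(Ω₁)=(0.011836, -0.004762), Y(Ω₂)=(0.407748, 0.202410)
  term(m=-2) = (-0.017368, 0.026755)   from Y*(Ω₁)=(-0.064312, -0.065194), Y(Ω₂)=(-0.074796, -0.340195)
  term(m=-1) = (0.027140, 0.049976)   from Y*(Ω₁)=(-0.157662, 0.376993), Y(Ω₂)=(0.087205, -0.108461)
  term(m=+0) = (-0.328193, 0.000000)   from Y*(Ω₁)=(0.826706, -0.000000), Y(Ω₂)=(-0.396989, 0.000000)
  term(m=+1) = (0.027140, -0.049976)   from Y*(Ω₁)=(0.157662, 0.376993), Y(Ω₂)=(-0.087205, -0.108461)
  term(m=+2) = (-0.017368, -0.026755)   from Y*(Ω₁)=(-0.064312, 0.065194), Y(Ω₂)=(-0.074796, 0.340195)
  term(m=+3) = (0.005790, -0.000454)   from Y*(Ω₁)=(-0.011836, -0.004762), Y(Ω₂)=(-0.407748, 0.202410)
  term(m=+4) = (-0.000138, 0.000310)   from Y*(Ω₁)=(-0.000016, -0.001209), Y(Ω₂)=(-0.255070, -0.117858)
  term(m=+5) = (-0.000005, -0.000007)   from Y*(Ω₁)=(0.000072, -0.000031), Y(Ω₂)=(-0.025439, -0.102028)
  term(m=+6) = (0.000000, -0.000000)   from Y*(Ω₁)=(0.000002, 0.000002), Y(Ω₂)=(0.013813, -0.018198)
Accumulated sum (-0.297356, 0.000000); after 4π/(2l+1) scaling, (-0.287437, 0.000000) ⇒ P_6 = -0.287437

-0.287437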